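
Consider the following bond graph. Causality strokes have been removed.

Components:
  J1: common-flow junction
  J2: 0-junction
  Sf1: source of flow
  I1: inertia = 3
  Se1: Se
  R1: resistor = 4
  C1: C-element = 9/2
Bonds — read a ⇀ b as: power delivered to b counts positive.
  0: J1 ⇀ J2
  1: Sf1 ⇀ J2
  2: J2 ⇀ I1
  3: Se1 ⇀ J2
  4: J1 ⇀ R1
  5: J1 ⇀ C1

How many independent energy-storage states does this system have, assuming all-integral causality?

2  (C1, I1 all integral)

β1 stroke at Sf1  (Sf1 (Sf) sets flow on bond)
β3 stroke at J2  (source Se1 imposes e)
β0 stroke at J1  (0-jn J2 has e-setter on 3)
β2 stroke at I1  (common-e at J2 fixed by 3)
β5 stroke at J1  (C1 outputs effort q/C1)
β4 stroke at R1  (closing 1-jn rule on J1)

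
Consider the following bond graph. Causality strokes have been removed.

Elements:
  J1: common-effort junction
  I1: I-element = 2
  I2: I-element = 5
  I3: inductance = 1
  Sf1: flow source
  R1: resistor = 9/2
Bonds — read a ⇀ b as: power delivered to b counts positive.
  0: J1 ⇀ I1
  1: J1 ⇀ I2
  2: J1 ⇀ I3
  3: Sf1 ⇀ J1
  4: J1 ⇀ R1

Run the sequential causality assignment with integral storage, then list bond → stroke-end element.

β3 |Sf1  (Sf1: flow source, stroke at near end)
β0 |I1  (I1 integral (f out))
β1 |I2  (I2: I, integral causality)
β2 |I3  (I3: I, integral causality)
β4 |J1  (J1 needs exactly one e-in)

bond 0 stroke at I1
bond 1 stroke at I2
bond 2 stroke at I3
bond 3 stroke at Sf1
bond 4 stroke at J1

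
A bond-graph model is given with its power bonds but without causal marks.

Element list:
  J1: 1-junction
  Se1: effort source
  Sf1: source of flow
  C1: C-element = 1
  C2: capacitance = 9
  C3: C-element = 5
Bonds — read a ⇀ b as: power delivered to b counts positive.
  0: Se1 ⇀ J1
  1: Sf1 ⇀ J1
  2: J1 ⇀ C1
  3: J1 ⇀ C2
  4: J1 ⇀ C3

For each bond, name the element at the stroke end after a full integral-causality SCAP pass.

b0 stroke→J1  (Se1 (Se) sets effort on bond)
b1 stroke→Sf1  (source Sf1 imposes f)
b2 stroke→J1  (common-f at J1 fixed by 1)
b3 stroke→J1  (1-jn J1 has f-setter on 1)
b4 stroke→J1  (J1 flow already set via bond 1)

β0 →J1
β1 →Sf1
β2 →J1
β3 →J1
β4 →J1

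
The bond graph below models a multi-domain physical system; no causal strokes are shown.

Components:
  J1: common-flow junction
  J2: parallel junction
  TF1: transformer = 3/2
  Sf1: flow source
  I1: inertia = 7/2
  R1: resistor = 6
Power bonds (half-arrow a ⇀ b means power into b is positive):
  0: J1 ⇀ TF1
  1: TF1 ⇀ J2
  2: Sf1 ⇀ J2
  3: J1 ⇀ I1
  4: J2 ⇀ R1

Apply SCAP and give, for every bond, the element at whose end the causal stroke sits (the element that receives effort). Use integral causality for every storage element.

β0 stroke→J1
β1 stroke→TF1
β2 stroke→Sf1
β3 stroke→I1
β4 stroke→J2

b2 →Sf1  (Sf1 (Sf) sets flow on bond)
b3 →I1  (I1 outputs flow p/I1)
b0 →J1  (1-jn J1 has f-setter on 3)
b1 →TF1  (TF1 one-in-one-out from 0)
b4 →J2  (J2: last free bond brings effort in)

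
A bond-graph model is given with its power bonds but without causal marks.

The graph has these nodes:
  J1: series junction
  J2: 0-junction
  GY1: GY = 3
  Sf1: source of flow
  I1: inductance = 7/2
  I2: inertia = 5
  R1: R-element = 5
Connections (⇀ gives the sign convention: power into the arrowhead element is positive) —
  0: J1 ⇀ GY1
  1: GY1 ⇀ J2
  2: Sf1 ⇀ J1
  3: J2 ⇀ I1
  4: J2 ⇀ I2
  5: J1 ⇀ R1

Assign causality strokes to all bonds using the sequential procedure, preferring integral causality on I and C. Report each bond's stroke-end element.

#0 →J1
#1 →J2
#2 →Sf1
#3 →I1
#4 →I2
#5 →J1

β2 stroke→Sf1  (Sf1 fixes flow; stroke at Sf1)
β0 stroke→J1  (J1: bond 2 brought flow, rest push out)
β5 stroke→J1  (J1: bond 2 brought flow, rest push out)
β1 stroke→J2  (through GY1, causality inverts; strokes same side of GY1)
β3 stroke→I1  (J2 effort already set via bond 1)
β4 stroke→I2  (0-jn J2 has e-setter on 1)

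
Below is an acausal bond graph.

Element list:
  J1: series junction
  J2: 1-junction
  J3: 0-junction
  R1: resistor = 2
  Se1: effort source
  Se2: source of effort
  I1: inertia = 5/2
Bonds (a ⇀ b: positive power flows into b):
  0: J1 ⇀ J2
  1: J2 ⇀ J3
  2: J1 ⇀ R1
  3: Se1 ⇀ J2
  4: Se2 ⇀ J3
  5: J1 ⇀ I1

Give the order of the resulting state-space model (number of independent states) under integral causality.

1  (I1 all integral)

#3 stroke at J2  (source Se1 imposes e)
#4 stroke at J3  (Se2 (Se) sets effort on bond)
#1 stroke at J2  (common-e at J3 fixed by 4)
#0 stroke at J1  (only one flow-in slot at J2)
#5 stroke at I1  (I1 outputs flow p/I1)
#2 stroke at J1  (J1: bond 5 brought flow, rest push out)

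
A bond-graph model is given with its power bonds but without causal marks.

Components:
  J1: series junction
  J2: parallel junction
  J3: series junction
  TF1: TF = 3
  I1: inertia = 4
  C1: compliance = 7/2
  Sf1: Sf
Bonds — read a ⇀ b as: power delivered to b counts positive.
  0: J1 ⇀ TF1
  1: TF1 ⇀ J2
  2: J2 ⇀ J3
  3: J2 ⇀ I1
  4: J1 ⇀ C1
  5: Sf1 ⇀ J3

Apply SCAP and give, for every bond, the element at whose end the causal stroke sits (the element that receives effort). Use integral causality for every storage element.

bond 5 stroke→Sf1  (Sf1 (Sf) sets flow on bond)
bond 2 stroke→J3  (J3: bond 5 brought flow, rest push out)
bond 3 stroke→I1  (I1 integral (f out))
bond 1 stroke→J2  (closing 0-jn rule on J2)
bond 0 stroke→TF1  (TF TF1: opposite of bond 1)
bond 4 stroke→J1  (1-jn J1 has f-setter on 0)

bond 0 →TF1
bond 1 →J2
bond 2 →J3
bond 3 →I1
bond 4 →J1
bond 5 →Sf1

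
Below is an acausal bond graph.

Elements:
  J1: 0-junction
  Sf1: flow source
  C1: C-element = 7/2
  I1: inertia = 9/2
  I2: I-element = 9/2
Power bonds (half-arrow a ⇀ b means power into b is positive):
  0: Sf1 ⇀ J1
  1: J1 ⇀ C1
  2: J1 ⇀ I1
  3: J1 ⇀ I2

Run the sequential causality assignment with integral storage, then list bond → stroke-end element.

#0 stroke at Sf1  (Sf1 fixes flow; stroke at Sf1)
#1 stroke at J1  (prefer integral on C1)
#2 stroke at I1  (0-jn J1 has e-setter on 1)
#3 stroke at I2  (common-e at J1 fixed by 1)

β0 stroke→Sf1
β1 stroke→J1
β2 stroke→I1
β3 stroke→I2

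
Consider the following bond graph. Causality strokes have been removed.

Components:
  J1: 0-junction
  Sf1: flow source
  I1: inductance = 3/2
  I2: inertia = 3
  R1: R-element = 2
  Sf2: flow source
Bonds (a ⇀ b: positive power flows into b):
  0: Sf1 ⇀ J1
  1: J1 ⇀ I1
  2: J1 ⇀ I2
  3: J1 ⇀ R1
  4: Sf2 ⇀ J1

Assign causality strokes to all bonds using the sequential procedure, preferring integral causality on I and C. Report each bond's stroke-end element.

β0 →Sf1
β1 →I1
β2 →I2
β3 →J1
β4 →Sf2

b0 stroke→Sf1  (Sf1: flow source, stroke at near end)
b4 stroke→Sf2  (Sf2 fixes flow; stroke at Sf2)
b1 stroke→I1  (I1 outputs flow p/I1)
b2 stroke→I2  (I2 integral (f out))
b3 stroke→J1  (only one effort-in slot at J1)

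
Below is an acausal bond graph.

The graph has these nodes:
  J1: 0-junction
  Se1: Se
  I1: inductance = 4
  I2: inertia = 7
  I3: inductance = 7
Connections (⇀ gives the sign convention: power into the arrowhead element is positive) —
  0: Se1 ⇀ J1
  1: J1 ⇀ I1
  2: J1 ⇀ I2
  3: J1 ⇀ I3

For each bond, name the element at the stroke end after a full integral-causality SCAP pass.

bond 0 stroke at J1
bond 1 stroke at I1
bond 2 stroke at I2
bond 3 stroke at I3

bond 0 →J1  (Se1 fixes effort; stroke away)
bond 1 →I1  (common-e at J1 fixed by 0)
bond 2 →I2  (J1 effort already set via bond 0)
bond 3 →I3  (J1 effort already set via bond 0)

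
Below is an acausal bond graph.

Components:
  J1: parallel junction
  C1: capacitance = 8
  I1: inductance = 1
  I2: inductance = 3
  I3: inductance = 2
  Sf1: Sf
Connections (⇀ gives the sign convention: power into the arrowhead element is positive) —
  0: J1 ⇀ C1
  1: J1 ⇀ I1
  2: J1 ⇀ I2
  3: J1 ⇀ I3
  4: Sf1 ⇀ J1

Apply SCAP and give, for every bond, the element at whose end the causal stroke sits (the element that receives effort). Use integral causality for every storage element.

β4 stroke at Sf1  (Sf1 (Sf) sets flow on bond)
β0 stroke at J1  (C1 outputs effort q/C1)
β1 stroke at I1  (J1 effort already set via bond 0)
β2 stroke at I2  (J1: bond 0 brought effort, rest push out)
β3 stroke at I3  (J1: bond 0 brought effort, rest push out)

b0 stroke→J1
b1 stroke→I1
b2 stroke→I2
b3 stroke→I3
b4 stroke→Sf1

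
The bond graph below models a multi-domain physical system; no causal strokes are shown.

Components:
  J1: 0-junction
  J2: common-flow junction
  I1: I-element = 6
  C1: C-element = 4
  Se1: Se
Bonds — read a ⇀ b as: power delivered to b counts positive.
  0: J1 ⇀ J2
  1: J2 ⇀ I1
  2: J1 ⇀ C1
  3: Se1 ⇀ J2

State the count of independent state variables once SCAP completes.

2  (C1, I1 all integral)

b3 →J2  (source Se1 imposes e)
b1 →I1  (I1 outputs flow p/I1)
b0 →J2  (J2: bond 1 brought flow, rest push out)
b2 →J1  (closing 0-jn rule on J1)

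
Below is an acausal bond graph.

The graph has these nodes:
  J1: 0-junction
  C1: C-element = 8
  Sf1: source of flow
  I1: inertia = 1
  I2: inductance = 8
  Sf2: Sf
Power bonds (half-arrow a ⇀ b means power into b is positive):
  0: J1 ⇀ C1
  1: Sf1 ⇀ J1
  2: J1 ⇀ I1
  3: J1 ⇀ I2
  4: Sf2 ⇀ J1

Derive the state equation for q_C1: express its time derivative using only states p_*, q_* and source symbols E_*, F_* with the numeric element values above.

#1 stroke at Sf1  (source Sf1 imposes f)
#4 stroke at Sf2  (Sf2 fixes flow; stroke at Sf2)
#0 stroke at J1  (C1 outputs effort q/C1)
#2 stroke at I1  (0-jn J1 has e-setter on 0)
#3 stroke at I2  (J1 effort already set via bond 0)

dq_C1/dt = F_Sf1 + F_Sf2 - p_I1 - p_I2/8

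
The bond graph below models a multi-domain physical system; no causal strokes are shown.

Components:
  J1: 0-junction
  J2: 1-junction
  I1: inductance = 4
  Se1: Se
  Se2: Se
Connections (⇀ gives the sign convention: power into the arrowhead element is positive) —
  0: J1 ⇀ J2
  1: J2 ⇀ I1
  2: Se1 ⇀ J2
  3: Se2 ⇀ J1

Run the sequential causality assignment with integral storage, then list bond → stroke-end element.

bond 2 |J2  (Se1 (Se) sets effort on bond)
bond 3 |J1  (source Se2 imposes e)
bond 0 |J2  (J1: bond 3 brought effort, rest push out)
bond 1 |I1  (J2 needs exactly one f-in)

#0 |J2
#1 |I1
#2 |J2
#3 |J1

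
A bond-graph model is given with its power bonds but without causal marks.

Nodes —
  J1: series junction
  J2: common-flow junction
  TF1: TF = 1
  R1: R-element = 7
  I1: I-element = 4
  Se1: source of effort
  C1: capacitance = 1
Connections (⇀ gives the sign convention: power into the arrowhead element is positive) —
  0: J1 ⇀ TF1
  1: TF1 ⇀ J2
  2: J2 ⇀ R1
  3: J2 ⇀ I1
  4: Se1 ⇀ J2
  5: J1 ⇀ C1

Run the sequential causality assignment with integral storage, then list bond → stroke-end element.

#0 stroke→TF1
#1 stroke→J2
#2 stroke→J2
#3 stroke→I1
#4 stroke→J2
#5 stroke→J1

β4 stroke at J2  (Se1 (Se) sets effort on bond)
β3 stroke at I1  (I1 integral (f out))
β1 stroke at J2  (J2 flow already set via bond 3)
β2 stroke at J2  (J2 flow already set via bond 3)
β0 stroke at TF1  (TF1 one-in-one-out from 1)
β5 stroke at J1  (1-jn J1 has f-setter on 0)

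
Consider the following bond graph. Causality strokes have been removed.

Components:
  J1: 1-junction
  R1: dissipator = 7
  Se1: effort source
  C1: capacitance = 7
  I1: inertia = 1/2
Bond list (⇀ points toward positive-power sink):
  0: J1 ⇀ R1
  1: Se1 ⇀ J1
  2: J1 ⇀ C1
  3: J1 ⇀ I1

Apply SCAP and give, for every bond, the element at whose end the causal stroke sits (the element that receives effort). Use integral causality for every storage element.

β1 →J1  (source Se1 imposes e)
β2 →J1  (C1 outputs effort q/C1)
β3 →I1  (prefer integral on I1)
β0 →J1  (common-f at J1 fixed by 3)

bond 0 stroke→J1
bond 1 stroke→J1
bond 2 stroke→J1
bond 3 stroke→I1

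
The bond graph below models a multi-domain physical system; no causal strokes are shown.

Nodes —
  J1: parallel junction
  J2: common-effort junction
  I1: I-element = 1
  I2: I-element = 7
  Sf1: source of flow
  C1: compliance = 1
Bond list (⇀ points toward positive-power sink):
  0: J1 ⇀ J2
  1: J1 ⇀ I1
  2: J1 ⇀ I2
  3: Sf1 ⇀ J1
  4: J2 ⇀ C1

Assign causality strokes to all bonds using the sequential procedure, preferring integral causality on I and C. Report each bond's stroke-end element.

β3 stroke at Sf1  (Sf1 (Sf) sets flow on bond)
β1 stroke at I1  (prefer integral on I1)
β2 stroke at I2  (I2: I, integral causality)
β0 stroke at J1  (J1 needs exactly one e-in)
β4 stroke at J2  (only one effort-in slot at J2)

b0 |J1
b1 |I1
b2 |I2
b3 |Sf1
b4 |J2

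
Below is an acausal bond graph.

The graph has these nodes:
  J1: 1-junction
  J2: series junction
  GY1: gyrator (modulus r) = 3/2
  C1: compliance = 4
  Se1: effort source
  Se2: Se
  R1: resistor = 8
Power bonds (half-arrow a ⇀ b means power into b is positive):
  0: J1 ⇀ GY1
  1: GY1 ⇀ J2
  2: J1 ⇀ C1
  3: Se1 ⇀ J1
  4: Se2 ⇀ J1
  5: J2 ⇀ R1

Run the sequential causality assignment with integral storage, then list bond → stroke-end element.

bond 0 |GY1
bond 1 |GY1
bond 2 |J1
bond 3 |J1
bond 4 |J1
bond 5 |J2

b3 →J1  (Se1 fixes effort; stroke away)
b4 →J1  (Se2 fixes effort; stroke away)
b2 →J1  (prefer integral on C1)
b0 →GY1  (J1 needs exactly one f-in)
b1 →GY1  (through GY1, causality inverts; strokes same side of GY1)
b5 →J2  (common-f at J2 fixed by 1)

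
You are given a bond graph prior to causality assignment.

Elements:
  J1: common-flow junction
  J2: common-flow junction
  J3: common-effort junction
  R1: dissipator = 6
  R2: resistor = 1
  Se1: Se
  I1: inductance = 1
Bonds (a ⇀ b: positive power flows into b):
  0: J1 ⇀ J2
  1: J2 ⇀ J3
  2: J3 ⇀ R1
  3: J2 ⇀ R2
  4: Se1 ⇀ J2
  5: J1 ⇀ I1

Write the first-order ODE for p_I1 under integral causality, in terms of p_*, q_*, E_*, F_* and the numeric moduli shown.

dp_I1/dt = E_Se1 - 7*p_I1

β4 stroke at J2  (Se1 fixes effort; stroke away)
β5 stroke at I1  (I1 integral (f out))
β0 stroke at J1  (common-f at J1 fixed by 5)
β1 stroke at J2  (common-f at J2 fixed by 0)
β3 stroke at J2  (common-f at J2 fixed by 0)
β2 stroke at J3  (J3 needs exactly one e-in)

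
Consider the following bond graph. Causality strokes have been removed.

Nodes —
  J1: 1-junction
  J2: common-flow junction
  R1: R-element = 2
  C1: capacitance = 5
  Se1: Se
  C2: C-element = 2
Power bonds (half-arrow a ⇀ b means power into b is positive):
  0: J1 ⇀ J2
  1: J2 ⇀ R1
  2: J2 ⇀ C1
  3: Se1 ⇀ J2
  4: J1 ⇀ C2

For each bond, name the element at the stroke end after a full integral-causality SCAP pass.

b3 |J2  (Se1: effort source, stroke at far end)
b2 |J2  (prefer integral on C1)
b4 |J1  (C2 integral (e out))
b0 |J2  (closing 1-jn rule on J1)
b1 |R1  (J2 needs exactly one f-in)

β0 →J2
β1 →R1
β2 →J2
β3 →J2
β4 →J1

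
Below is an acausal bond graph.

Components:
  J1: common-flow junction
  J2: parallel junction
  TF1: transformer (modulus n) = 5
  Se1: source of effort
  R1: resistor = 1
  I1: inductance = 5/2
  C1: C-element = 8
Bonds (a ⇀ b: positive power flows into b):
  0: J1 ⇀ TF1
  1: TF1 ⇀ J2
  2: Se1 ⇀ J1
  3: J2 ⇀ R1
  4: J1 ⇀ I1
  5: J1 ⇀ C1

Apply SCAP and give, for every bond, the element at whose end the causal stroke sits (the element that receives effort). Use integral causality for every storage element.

b0 →J1
b1 →TF1
b2 →J1
b3 →J2
b4 →I1
b5 →J1

β2 |J1  (Se1: effort source, stroke at far end)
β4 |I1  (I1 outputs flow p/I1)
β0 |J1  (common-f at J1 fixed by 4)
β5 |J1  (common-f at J1 fixed by 4)
β1 |TF1  (TF1: transformer flips bond 0)
β3 |J2  (closing 0-jn rule on J2)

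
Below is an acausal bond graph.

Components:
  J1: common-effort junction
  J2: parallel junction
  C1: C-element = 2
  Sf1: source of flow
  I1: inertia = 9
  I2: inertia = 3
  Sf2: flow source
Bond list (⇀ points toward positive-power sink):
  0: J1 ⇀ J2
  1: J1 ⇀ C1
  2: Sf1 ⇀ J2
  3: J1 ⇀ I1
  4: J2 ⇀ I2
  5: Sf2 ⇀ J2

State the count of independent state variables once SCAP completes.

bond 2 →Sf1  (Sf1 fixes flow; stroke at Sf1)
bond 5 →Sf2  (Sf2 (Sf) sets flow on bond)
bond 1 →J1  (C1: C, integral causality)
bond 0 →J2  (J1 effort already set via bond 1)
bond 3 →I1  (0-jn J1 has e-setter on 1)
bond 4 →I2  (J2 effort already set via bond 0)

3  (C1, I1, I2 all integral)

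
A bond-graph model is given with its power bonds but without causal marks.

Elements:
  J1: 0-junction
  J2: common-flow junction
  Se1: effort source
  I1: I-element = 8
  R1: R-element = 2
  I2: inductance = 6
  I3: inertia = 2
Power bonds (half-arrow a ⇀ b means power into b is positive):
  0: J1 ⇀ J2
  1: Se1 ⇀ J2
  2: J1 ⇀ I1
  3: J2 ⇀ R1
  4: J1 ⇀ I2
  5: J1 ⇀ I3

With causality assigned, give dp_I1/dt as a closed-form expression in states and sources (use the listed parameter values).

β1 stroke→J2  (source Se1 imposes e)
β2 stroke→I1  (I1: I, integral causality)
β4 stroke→I2  (I2 integral (f out))
β5 stroke→I3  (I3 integral (f out))
β0 stroke→J1  (J1: last free bond brings effort in)
β3 stroke→J2  (1-jn J2 has f-setter on 0)

dp_I1/dt = -E_Se1 - p_I1/4 - p_I2/3 - p_I3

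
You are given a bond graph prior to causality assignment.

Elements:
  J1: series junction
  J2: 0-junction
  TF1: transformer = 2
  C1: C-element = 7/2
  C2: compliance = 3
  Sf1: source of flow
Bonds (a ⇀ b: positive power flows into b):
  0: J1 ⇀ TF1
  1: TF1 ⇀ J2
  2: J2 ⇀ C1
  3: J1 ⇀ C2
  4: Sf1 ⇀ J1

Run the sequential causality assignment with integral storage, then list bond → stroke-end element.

b4 stroke at Sf1  (Sf1: flow source, stroke at near end)
b0 stroke at J1  (J1: bond 4 brought flow, rest push out)
b3 stroke at J1  (common-f at J1 fixed by 4)
b1 stroke at TF1  (through TF1, causality passes straight; one stroke at TF1)
b2 stroke at J2  (closing 0-jn rule on J2)

β0 |J1
β1 |TF1
β2 |J2
β3 |J1
β4 |Sf1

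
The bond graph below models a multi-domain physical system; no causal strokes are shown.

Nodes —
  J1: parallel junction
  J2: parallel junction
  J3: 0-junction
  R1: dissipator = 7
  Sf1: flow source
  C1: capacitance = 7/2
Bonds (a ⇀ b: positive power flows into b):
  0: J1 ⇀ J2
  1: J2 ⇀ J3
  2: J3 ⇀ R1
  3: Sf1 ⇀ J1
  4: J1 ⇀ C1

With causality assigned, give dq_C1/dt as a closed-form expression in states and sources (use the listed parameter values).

b3 stroke→Sf1  (source Sf1 imposes f)
b4 stroke→J1  (C1: C, integral causality)
b0 stroke→J2  (0-jn J1 has e-setter on 4)
b1 stroke→J3  (0-jn J2 has e-setter on 0)
b2 stroke→R1  (J3 effort already set via bond 1)

dq_C1/dt = F_Sf1 - 2*q_C1/49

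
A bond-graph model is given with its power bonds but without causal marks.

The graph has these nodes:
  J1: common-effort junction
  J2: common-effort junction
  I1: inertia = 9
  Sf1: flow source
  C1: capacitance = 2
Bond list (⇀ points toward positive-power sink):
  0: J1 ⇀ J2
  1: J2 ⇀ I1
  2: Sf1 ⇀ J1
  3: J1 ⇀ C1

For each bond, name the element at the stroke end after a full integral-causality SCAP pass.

#2 →Sf1  (Sf1 fixes flow; stroke at Sf1)
#1 →I1  (I1 outputs flow p/I1)
#0 →J2  (J2 needs exactly one e-in)
#3 →J1  (only one effort-in slot at J1)

bond 0 stroke at J2
bond 1 stroke at I1
bond 2 stroke at Sf1
bond 3 stroke at J1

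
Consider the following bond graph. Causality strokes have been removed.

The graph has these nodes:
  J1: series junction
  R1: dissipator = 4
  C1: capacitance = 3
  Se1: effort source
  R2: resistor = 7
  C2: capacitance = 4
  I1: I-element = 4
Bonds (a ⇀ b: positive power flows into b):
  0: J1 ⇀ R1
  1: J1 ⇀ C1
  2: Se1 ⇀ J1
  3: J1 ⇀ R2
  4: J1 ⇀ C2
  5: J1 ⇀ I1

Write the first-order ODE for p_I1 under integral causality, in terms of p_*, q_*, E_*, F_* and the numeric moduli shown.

β2 |J1  (source Se1 imposes e)
β1 |J1  (prefer integral on C1)
β4 |J1  (C2: C, integral causality)
β5 |I1  (I1 integral (f out))
β0 |J1  (1-jn J1 has f-setter on 5)
β3 |J1  (1-jn J1 has f-setter on 5)

dp_I1/dt = E_Se1 - 11*p_I1/4 - q_C1/3 - q_C2/4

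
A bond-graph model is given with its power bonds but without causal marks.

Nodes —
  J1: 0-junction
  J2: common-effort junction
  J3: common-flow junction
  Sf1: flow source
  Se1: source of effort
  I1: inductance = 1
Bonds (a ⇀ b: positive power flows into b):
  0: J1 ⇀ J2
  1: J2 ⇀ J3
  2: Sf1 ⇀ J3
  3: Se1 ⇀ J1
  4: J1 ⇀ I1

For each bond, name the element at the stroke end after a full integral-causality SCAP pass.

b0 |J2
b1 |J3
b2 |Sf1
b3 |J1
b4 |I1

b2 |Sf1  (Sf1 fixes flow; stroke at Sf1)
b3 |J1  (Se1: effort source, stroke at far end)
b0 |J2  (common-e at J1 fixed by 3)
b4 |I1  (0-jn J1 has e-setter on 3)
b1 |J3  (J2: bond 0 brought effort, rest push out)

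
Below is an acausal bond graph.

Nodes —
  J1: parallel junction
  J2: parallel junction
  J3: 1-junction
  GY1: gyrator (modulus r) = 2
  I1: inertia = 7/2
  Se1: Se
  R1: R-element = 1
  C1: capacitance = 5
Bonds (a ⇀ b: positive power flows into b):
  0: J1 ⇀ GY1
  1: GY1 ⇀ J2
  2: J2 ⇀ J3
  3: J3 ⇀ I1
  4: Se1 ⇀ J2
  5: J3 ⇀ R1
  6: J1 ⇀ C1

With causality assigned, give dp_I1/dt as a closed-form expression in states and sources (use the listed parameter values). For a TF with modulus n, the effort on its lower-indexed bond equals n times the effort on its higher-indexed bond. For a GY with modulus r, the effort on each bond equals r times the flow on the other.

#4 stroke→J2  (source Se1 imposes e)
#1 stroke→GY1  (J2 effort already set via bond 4)
#2 stroke→J3  (J2 effort already set via bond 4)
#0 stroke→GY1  (GY GY1: same side as bond 1)
#6 stroke→J1  (J1: last free bond brings effort in)
#3 stroke→I1  (I1: I, integral causality)
#5 stroke→J3  (J3: bond 3 brought flow, rest push out)

dp_I1/dt = E_Se1 - 2*p_I1/7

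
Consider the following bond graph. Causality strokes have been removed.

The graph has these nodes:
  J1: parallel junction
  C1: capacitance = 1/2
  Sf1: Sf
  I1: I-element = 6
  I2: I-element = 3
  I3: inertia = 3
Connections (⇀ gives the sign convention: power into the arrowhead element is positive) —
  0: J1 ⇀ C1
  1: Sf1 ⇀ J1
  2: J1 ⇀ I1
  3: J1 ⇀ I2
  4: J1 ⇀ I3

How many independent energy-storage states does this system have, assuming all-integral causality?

bond 1 stroke at Sf1  (Sf1: flow source, stroke at near end)
bond 0 stroke at J1  (C1: C, integral causality)
bond 2 stroke at I1  (common-e at J1 fixed by 0)
bond 3 stroke at I2  (0-jn J1 has e-setter on 0)
bond 4 stroke at I3  (J1: bond 0 brought effort, rest push out)

4  (C1, I1, I2, I3 all integral)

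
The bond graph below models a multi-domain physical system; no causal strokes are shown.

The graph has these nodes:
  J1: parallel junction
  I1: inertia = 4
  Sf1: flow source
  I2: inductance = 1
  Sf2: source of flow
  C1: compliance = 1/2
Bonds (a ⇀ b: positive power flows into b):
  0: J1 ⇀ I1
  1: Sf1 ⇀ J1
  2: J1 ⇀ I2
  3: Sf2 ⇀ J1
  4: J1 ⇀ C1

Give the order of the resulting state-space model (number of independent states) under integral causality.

3  (C1, I1, I2 all integral)

β1 stroke at Sf1  (Sf1 fixes flow; stroke at Sf1)
β3 stroke at Sf2  (Sf2: flow source, stroke at near end)
β0 stroke at I1  (prefer integral on I1)
β2 stroke at I2  (I2 integral (f out))
β4 stroke at J1  (closing 0-jn rule on J1)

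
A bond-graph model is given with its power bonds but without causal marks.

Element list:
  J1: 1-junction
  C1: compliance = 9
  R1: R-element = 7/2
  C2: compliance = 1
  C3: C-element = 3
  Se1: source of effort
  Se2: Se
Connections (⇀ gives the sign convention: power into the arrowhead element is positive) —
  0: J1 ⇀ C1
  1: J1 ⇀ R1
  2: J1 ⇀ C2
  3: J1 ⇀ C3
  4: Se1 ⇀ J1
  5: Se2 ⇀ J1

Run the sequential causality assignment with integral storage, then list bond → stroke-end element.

#0 →J1
#1 →R1
#2 →J1
#3 →J1
#4 →J1
#5 →J1

b4 stroke→J1  (Se1 fixes effort; stroke away)
b5 stroke→J1  (Se2 (Se) sets effort on bond)
b0 stroke→J1  (C1 integral (e out))
b2 stroke→J1  (prefer integral on C2)
b3 stroke→J1  (C3: C, integral causality)
b1 stroke→R1  (closing 1-jn rule on J1)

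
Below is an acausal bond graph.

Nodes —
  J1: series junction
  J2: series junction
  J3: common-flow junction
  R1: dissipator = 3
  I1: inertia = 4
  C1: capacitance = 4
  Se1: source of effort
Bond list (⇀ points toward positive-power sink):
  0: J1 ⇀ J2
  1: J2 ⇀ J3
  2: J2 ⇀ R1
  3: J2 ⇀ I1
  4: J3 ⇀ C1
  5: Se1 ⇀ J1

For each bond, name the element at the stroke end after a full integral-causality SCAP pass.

β0 |J2
β1 |J2
β2 |J2
β3 |I1
β4 |J3
β5 |J1

b5 stroke→J1  (Se1 fixes effort; stroke away)
b0 stroke→J2  (only one flow-in slot at J1)
b3 stroke→I1  (prefer integral on I1)
b1 stroke→J2  (J2: bond 3 brought flow, rest push out)
b2 stroke→J2  (common-f at J2 fixed by 3)
b4 stroke→J3  (common-f at J3 fixed by 1)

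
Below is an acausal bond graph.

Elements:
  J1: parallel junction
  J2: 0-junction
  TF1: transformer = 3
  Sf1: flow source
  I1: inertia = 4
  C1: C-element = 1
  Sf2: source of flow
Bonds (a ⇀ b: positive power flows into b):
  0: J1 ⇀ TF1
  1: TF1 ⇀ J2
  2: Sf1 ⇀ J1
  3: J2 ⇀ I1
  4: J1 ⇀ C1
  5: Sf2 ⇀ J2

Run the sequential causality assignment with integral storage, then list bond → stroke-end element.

β0 |TF1
β1 |J2
β2 |Sf1
β3 |I1
β4 |J1
β5 |Sf2

bond 2 |Sf1  (Sf1 fixes flow; stroke at Sf1)
bond 5 |Sf2  (Sf2 (Sf) sets flow on bond)
bond 3 |I1  (I1 integral (f out))
bond 1 |J2  (J2: last free bond brings effort in)
bond 0 |TF1  (TF TF1: opposite of bond 1)
bond 4 |J1  (J1: last free bond brings effort in)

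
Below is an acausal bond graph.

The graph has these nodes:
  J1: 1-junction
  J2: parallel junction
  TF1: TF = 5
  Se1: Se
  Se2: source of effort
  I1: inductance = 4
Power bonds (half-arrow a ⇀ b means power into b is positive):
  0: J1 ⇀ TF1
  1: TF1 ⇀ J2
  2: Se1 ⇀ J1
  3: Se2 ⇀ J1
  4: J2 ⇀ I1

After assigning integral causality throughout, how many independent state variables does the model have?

1  (I1 all integral)

β2 stroke at J1  (Se1: effort source, stroke at far end)
β3 stroke at J1  (Se2 (Se) sets effort on bond)
β0 stroke at TF1  (J1 needs exactly one f-in)
β1 stroke at J2  (TF TF1: opposite of bond 0)
β4 stroke at I1  (common-e at J2 fixed by 1)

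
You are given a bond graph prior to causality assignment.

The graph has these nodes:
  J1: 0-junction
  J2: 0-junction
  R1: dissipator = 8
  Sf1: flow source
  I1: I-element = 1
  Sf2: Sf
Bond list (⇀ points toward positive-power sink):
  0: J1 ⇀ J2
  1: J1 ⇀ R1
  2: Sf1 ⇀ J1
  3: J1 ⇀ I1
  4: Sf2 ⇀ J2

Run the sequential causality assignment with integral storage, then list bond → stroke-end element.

β0 |J2
β1 |J1
β2 |Sf1
β3 |I1
β4 |Sf2

β2 →Sf1  (source Sf1 imposes f)
β4 →Sf2  (Sf2 fixes flow; stroke at Sf2)
β0 →J2  (closing 0-jn rule on J2)
β3 →I1  (I1: I, integral causality)
β1 →J1  (only one effort-in slot at J1)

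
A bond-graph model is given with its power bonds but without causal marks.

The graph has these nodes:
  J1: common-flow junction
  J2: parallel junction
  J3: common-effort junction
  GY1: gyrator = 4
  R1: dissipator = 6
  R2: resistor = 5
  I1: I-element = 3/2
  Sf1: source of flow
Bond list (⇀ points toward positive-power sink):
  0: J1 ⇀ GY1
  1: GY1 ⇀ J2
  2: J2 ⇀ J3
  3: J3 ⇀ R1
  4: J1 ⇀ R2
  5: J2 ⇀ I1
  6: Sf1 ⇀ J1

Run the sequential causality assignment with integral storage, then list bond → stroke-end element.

β0 stroke→J1
β1 stroke→J2
β2 stroke→J3
β3 stroke→R1
β4 stroke→J1
β5 stroke→I1
β6 stroke→Sf1

bond 6 stroke→Sf1  (source Sf1 imposes f)
bond 0 stroke→J1  (J1 flow already set via bond 6)
bond 4 stroke→J1  (J1: bond 6 brought flow, rest push out)
bond 1 stroke→J2  (GY GY1: same side as bond 0)
bond 2 stroke→J3  (common-e at J2 fixed by 1)
bond 5 stroke→I1  (0-jn J2 has e-setter on 1)
bond 3 stroke→R1  (J3 effort already set via bond 2)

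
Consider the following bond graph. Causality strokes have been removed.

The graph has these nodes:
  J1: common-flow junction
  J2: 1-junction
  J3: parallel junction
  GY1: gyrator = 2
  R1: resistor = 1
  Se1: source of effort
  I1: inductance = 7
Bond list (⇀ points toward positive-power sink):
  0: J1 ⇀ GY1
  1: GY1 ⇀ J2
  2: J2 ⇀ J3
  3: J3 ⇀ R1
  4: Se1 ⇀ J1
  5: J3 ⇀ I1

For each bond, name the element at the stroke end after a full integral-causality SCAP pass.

β0 |GY1
β1 |GY1
β2 |J2
β3 |J3
β4 |J1
β5 |I1

β4 |J1  (Se1 (Se) sets effort on bond)
β0 |GY1  (only one flow-in slot at J1)
β1 |GY1  (GY GY1: same side as bond 0)
β2 |J2  (1-jn J2 has f-setter on 1)
β5 |I1  (I1 outputs flow p/I1)
β3 |J3  (closing 0-jn rule on J3)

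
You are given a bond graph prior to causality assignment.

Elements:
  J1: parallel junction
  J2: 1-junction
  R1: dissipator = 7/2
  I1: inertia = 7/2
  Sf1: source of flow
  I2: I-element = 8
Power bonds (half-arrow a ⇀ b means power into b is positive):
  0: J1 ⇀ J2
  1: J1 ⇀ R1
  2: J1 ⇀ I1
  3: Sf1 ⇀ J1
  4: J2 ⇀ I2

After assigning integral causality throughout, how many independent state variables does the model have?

β3 →Sf1  (Sf1 fixes flow; stroke at Sf1)
β2 →I1  (prefer integral on I1)
β4 →I2  (I2 outputs flow p/I2)
β0 →J2  (1-jn J2 has f-setter on 4)
β1 →J1  (J1 needs exactly one e-in)

2  (I1, I2 all integral)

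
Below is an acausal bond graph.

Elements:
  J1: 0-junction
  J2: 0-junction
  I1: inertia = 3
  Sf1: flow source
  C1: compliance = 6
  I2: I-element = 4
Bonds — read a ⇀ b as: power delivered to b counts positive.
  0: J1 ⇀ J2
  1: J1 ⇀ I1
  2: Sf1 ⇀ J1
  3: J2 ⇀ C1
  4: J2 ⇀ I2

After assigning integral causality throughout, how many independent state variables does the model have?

b2 stroke→Sf1  (Sf1 (Sf) sets flow on bond)
b1 stroke→I1  (I1 integral (f out))
b0 stroke→J1  (only one effort-in slot at J1)
b3 stroke→J2  (prefer integral on C1)
b4 stroke→I2  (J2 effort already set via bond 3)

3  (C1, I1, I2 all integral)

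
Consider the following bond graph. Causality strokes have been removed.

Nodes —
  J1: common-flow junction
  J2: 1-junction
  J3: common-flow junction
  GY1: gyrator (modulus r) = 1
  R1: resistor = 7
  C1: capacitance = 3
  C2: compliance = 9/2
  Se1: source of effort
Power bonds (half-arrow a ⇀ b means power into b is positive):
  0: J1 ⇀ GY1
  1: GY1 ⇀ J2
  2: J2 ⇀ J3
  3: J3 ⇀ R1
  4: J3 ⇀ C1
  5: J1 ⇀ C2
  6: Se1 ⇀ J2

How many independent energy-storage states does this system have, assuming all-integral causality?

bond 6 stroke at J2  (Se1: effort source, stroke at far end)
bond 4 stroke at J3  (C1 outputs effort q/C1)
bond 5 stroke at J1  (C2 outputs effort q/C2)
bond 0 stroke at GY1  (J1 needs exactly one f-in)
bond 1 stroke at GY1  (GY1 both-in/both-out from 0)
bond 2 stroke at J2  (common-f at J2 fixed by 1)
bond 3 stroke at J3  (common-f at J3 fixed by 2)

2  (C1, C2 all integral)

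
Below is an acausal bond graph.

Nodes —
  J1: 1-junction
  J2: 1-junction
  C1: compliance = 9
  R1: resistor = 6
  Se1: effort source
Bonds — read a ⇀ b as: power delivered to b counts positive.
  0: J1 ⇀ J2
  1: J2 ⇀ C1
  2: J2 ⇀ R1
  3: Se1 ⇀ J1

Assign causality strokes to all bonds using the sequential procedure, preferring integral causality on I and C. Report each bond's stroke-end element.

bond 3 stroke→J1  (Se1: effort source, stroke at far end)
bond 0 stroke→J2  (closing 1-jn rule on J1)
bond 1 stroke→J2  (C1 integral (e out))
bond 2 stroke→R1  (J2: last free bond brings flow in)

bond 0 stroke at J2
bond 1 stroke at J2
bond 2 stroke at R1
bond 3 stroke at J1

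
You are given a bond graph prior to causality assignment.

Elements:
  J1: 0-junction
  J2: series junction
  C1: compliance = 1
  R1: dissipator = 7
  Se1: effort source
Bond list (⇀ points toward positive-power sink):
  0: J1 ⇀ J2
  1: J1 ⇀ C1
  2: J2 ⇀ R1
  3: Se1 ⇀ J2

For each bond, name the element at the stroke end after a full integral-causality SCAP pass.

#3 →J2  (source Se1 imposes e)
#1 →J1  (C1: C, integral causality)
#0 →J2  (J1: bond 1 brought effort, rest push out)
#2 →R1  (closing 1-jn rule on J2)

β0 →J2
β1 →J1
β2 →R1
β3 →J2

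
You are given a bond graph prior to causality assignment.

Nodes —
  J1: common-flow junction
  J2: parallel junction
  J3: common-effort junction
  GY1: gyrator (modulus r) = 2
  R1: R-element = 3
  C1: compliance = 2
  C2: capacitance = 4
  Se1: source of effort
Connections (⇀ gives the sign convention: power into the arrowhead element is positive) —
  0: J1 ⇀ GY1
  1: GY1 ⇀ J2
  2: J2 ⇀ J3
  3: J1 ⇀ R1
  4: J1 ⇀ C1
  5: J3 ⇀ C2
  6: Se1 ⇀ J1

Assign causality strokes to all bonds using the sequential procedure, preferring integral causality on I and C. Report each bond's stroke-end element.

b0 stroke→GY1
b1 stroke→GY1
b2 stroke→J2
b3 stroke→J1
b4 stroke→J1
b5 stroke→J3
b6 stroke→J1

#6 |J1  (source Se1 imposes e)
#4 |J1  (C1 integral (e out))
#5 |J3  (prefer integral on C2)
#2 |J2  (common-e at J3 fixed by 5)
#1 |GY1  (0-jn J2 has e-setter on 2)
#0 |GY1  (GY GY1: same side as bond 1)
#3 |J1  (J1: bond 0 brought flow, rest push out)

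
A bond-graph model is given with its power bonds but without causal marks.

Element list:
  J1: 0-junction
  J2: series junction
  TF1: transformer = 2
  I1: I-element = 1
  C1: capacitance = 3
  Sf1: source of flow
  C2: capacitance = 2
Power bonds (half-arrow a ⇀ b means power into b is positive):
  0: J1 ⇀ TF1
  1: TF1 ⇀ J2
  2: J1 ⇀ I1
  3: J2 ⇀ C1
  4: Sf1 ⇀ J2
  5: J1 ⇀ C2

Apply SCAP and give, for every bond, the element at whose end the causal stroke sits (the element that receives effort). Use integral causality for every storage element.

#4 →Sf1  (source Sf1 imposes f)
#1 →J2  (J2: bond 4 brought flow, rest push out)
#3 →J2  (J2: bond 4 brought flow, rest push out)
#0 →TF1  (TF TF1: opposite of bond 1)
#2 →I1  (I1 outputs flow p/I1)
#5 →J1  (J1: last free bond brings effort in)

bond 0 stroke→TF1
bond 1 stroke→J2
bond 2 stroke→I1
bond 3 stroke→J2
bond 4 stroke→Sf1
bond 5 stroke→J1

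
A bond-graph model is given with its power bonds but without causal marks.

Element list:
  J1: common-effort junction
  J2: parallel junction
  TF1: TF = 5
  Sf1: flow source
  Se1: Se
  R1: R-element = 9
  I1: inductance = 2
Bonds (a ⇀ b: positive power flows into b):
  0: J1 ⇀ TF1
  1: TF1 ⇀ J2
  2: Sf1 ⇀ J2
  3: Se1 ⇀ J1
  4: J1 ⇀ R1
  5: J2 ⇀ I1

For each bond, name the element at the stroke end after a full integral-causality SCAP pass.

bond 0 →TF1
bond 1 →J2
bond 2 →Sf1
bond 3 →J1
bond 4 →R1
bond 5 →I1

#2 stroke→Sf1  (Sf1 (Sf) sets flow on bond)
#3 stroke→J1  (Se1 (Se) sets effort on bond)
#0 stroke→TF1  (J1: bond 3 brought effort, rest push out)
#4 stroke→R1  (common-e at J1 fixed by 3)
#1 stroke→J2  (TF1: transformer flips bond 0)
#5 stroke→I1  (common-e at J2 fixed by 1)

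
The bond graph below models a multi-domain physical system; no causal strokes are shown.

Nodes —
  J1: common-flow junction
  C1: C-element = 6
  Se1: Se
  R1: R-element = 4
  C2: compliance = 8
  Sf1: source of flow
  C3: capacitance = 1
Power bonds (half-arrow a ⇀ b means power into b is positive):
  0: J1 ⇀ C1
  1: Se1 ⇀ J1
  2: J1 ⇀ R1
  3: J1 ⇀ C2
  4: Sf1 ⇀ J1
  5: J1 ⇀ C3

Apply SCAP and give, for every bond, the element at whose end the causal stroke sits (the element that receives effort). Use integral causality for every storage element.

β0 →J1
β1 →J1
β2 →J1
β3 →J1
β4 →Sf1
β5 →J1

b1 |J1  (Se1 fixes effort; stroke away)
b4 |Sf1  (Sf1: flow source, stroke at near end)
b0 |J1  (J1: bond 4 brought flow, rest push out)
b2 |J1  (J1 flow already set via bond 4)
b3 |J1  (common-f at J1 fixed by 4)
b5 |J1  (common-f at J1 fixed by 4)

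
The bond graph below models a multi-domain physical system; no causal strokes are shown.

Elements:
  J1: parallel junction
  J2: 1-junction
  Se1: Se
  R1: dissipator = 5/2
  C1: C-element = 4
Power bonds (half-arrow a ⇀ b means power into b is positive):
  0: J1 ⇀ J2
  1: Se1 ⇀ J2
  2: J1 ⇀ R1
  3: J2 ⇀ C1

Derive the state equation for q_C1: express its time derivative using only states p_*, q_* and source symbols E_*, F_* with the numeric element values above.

#1 →J2  (source Se1 imposes e)
#3 →J2  (C1 integral (e out))
#0 →J1  (only one flow-in slot at J2)
#2 →R1  (J1: bond 0 brought effort, rest push out)

dq_C1/dt = 2*E_Se1/5 - q_C1/10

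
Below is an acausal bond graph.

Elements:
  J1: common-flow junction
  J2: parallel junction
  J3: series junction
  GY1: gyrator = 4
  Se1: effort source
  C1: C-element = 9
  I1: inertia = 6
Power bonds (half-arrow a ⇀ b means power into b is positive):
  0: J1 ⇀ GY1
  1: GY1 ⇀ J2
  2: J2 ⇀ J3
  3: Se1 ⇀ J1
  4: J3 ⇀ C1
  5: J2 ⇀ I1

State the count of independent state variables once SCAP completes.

2  (C1, I1 all integral)

b3 |J1  (Se1: effort source, stroke at far end)
b0 |GY1  (J1: last free bond brings flow in)
b1 |GY1  (GY GY1: same side as bond 0)
b4 |J3  (prefer integral on C1)
b2 |J2  (closing 1-jn rule on J3)
b5 |I1  (common-e at J2 fixed by 2)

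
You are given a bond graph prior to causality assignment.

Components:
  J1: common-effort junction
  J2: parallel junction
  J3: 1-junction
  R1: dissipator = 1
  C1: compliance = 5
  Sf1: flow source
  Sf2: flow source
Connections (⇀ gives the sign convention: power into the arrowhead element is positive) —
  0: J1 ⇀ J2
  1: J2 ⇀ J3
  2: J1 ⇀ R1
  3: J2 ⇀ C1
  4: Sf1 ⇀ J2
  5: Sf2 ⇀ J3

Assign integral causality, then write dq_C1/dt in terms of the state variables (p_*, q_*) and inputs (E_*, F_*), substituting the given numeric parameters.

bond 4 stroke at Sf1  (source Sf1 imposes f)
bond 5 stroke at Sf2  (Sf2 (Sf) sets flow on bond)
bond 1 stroke at J3  (1-jn J3 has f-setter on 5)
bond 3 stroke at J2  (C1 integral (e out))
bond 0 stroke at J1  (J2: bond 3 brought effort, rest push out)
bond 2 stroke at R1  (J1 effort already set via bond 0)

dq_C1/dt = F_Sf1 - F_Sf2 - q_C1/5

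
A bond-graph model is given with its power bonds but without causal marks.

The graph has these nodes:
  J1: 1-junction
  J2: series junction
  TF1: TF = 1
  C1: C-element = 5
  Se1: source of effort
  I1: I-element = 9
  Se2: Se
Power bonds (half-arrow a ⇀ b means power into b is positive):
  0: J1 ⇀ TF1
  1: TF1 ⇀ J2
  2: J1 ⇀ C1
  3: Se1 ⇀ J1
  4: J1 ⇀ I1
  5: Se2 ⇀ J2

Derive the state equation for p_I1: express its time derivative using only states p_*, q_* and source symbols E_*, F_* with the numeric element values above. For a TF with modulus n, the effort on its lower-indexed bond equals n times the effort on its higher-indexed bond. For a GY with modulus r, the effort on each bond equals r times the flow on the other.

dp_I1/dt = E_Se1 + E_Se2 - q_C1/5

b3 →J1  (Se1 (Se) sets effort on bond)
b5 →J2  (source Se2 imposes e)
b1 →TF1  (J2: last free bond brings flow in)
b0 →J1  (through TF1, causality passes straight; one stroke at TF1)
b2 →J1  (C1: C, integral causality)
b4 →I1  (closing 1-jn rule on J1)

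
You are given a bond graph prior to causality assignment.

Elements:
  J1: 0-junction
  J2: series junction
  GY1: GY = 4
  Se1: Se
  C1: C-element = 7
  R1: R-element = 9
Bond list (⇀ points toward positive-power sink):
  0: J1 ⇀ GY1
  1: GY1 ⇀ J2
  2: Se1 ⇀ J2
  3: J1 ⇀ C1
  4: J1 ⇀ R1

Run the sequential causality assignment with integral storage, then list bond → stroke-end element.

b0 |GY1
b1 |GY1
b2 |J2
b3 |J1
b4 |R1

#2 →J2  (source Se1 imposes e)
#1 →GY1  (J2 needs exactly one f-in)
#0 →GY1  (through GY1, causality inverts; strokes same side of GY1)
#3 →J1  (C1: C, integral causality)
#4 →R1  (J1: bond 3 brought effort, rest push out)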